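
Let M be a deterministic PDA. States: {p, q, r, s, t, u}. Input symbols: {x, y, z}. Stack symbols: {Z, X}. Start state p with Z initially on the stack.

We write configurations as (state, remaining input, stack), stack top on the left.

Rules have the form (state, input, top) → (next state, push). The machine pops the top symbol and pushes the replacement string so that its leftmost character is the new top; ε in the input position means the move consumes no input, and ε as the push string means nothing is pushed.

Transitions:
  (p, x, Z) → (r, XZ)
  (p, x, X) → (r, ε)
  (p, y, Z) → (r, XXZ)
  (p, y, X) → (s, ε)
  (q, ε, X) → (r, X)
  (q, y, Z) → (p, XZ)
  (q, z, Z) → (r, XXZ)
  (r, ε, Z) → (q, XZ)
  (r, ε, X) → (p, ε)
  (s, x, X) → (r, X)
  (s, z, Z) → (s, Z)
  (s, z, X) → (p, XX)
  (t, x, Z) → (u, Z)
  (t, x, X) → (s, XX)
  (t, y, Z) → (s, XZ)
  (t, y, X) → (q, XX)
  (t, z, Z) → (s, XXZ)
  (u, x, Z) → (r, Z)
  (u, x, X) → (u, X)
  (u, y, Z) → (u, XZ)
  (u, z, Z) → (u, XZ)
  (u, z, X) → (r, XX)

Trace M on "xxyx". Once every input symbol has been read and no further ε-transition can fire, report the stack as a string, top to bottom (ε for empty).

Z

(p, xxyx, Z)
  read x, top Z: go to r, push XZ → (r, xyx, XZ)
  ε-move, top X: go to p, push ε → (p, xyx, Z)
  read x, top Z: go to r, push XZ → (r, yx, XZ)
  ε-move, top X: go to p, push ε → (p, yx, Z)
  read y, top Z: go to r, push XXZ → (r, x, XXZ)
  ε-move, top X: go to p, push ε → (p, x, XZ)
  read x, top X: go to r, push ε → (r, ε, Z)
  ε-move, top Z: go to q, push XZ → (q, ε, XZ)
  ε-move, top X: go to r, push X → (r, ε, XZ)
  ε-move, top X: go to p, push ε → (p, ε, Z)
All input consumed in state p with stack Z.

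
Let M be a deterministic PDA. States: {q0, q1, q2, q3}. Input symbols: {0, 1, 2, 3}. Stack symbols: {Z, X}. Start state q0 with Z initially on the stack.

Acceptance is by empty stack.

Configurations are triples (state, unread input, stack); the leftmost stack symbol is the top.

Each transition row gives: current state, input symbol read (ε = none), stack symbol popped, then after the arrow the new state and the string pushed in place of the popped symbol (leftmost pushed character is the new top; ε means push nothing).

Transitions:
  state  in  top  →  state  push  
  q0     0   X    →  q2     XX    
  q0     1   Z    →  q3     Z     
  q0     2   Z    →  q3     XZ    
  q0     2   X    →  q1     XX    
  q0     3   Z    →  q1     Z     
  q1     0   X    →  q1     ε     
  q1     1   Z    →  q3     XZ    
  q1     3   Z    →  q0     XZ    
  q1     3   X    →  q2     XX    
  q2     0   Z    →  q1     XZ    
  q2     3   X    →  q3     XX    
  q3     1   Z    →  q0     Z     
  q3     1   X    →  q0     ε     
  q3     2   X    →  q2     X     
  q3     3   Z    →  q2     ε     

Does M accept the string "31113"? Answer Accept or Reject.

Accept

(q0, 31113, Z)
  read 3, top Z: go to q1, push Z → (q1, 1113, Z)
  read 1, top Z: go to q3, push XZ → (q3, 113, XZ)
  read 1, top X: go to q0, push ε → (q0, 13, Z)
  read 1, top Z: go to q3, push Z → (q3, 3, Z)
  read 3, top Z: go to q2, push ε → (q2, ε, ε)
All input consumed and the stack is empty.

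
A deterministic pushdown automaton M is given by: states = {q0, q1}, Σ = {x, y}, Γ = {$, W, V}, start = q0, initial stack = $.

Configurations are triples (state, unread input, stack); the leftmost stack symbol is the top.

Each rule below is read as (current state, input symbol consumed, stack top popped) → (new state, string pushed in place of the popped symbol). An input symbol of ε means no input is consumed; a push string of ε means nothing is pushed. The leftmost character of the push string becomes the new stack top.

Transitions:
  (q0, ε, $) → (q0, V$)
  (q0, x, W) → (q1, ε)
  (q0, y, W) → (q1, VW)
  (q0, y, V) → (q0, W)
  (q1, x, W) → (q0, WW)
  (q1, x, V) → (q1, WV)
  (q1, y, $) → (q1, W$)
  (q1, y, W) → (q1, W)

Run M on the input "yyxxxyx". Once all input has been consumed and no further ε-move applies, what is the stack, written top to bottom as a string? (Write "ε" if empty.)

WWVW$

(q0, yyxxxyx, $)
  ε-move, top $: go to q0, push V$ → (q0, yyxxxyx, V$)
  read y, top V: go to q0, push W → (q0, yxxxyx, W$)
  read y, top W: go to q1, push VW → (q1, xxxyx, VW$)
  read x, top V: go to q1, push WV → (q1, xxyx, WVW$)
  read x, top W: go to q0, push WW → (q0, xyx, WWVW$)
  read x, top W: go to q1, push ε → (q1, yx, WVW$)
  read y, top W: go to q1, push W → (q1, x, WVW$)
  read x, top W: go to q0, push WW → (q0, ε, WWVW$)
All input consumed in state q0 with stack WWVW$.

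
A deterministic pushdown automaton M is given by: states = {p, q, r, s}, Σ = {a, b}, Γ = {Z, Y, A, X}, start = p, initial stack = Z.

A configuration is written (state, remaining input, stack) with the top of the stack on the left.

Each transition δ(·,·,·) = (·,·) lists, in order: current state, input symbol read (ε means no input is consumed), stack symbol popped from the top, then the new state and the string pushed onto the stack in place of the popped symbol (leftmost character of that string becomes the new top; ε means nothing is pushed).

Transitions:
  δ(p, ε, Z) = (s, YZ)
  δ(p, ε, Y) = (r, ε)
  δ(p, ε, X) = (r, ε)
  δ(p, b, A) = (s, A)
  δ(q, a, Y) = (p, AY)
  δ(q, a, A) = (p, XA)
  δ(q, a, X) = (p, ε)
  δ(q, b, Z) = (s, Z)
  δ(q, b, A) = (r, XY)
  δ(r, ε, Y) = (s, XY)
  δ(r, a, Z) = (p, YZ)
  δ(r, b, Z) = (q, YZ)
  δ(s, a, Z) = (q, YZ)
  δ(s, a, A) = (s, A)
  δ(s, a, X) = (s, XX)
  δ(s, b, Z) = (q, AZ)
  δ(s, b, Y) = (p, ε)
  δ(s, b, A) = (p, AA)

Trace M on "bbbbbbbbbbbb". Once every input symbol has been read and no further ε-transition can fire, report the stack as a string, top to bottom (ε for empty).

(p, bbbbbbbbbbbb, Z) ⊢ (s, bbbbbbbbbbbb, YZ) ⊢ (p, bbbbbbbbbbb, Z) ⊢ (s, bbbbbbbbbbb, YZ) ⊢ (p, bbbbbbbbbb, Z) ⊢ (s, bbbbbbbbbb, YZ) ⊢ (p, bbbbbbbbb, Z) ⊢ (s, bbbbbbbbb, YZ) ⊢ (p, bbbbbbbb, Z) ⊢ (s, bbbbbbbb, YZ) ⊢ (p, bbbbbbb, Z) ⊢ (s, bbbbbbb, YZ) ⊢ (p, bbbbbb, Z) ⊢ (s, bbbbbb, YZ) ⊢ (p, bbbbb, Z) ⊢ (s, bbbbb, YZ) ⊢ (p, bbbb, Z) ⊢ (s, bbbb, YZ) ⊢ (p, bbb, Z) ⊢ (s, bbb, YZ) ⊢ (p, bb, Z) ⊢ (s, bb, YZ) ⊢ (p, b, Z) ⊢ (s, b, YZ) ⊢ (p, ε, Z) ⊢ (s, ε, YZ)
All input consumed in state s with stack YZ.

YZ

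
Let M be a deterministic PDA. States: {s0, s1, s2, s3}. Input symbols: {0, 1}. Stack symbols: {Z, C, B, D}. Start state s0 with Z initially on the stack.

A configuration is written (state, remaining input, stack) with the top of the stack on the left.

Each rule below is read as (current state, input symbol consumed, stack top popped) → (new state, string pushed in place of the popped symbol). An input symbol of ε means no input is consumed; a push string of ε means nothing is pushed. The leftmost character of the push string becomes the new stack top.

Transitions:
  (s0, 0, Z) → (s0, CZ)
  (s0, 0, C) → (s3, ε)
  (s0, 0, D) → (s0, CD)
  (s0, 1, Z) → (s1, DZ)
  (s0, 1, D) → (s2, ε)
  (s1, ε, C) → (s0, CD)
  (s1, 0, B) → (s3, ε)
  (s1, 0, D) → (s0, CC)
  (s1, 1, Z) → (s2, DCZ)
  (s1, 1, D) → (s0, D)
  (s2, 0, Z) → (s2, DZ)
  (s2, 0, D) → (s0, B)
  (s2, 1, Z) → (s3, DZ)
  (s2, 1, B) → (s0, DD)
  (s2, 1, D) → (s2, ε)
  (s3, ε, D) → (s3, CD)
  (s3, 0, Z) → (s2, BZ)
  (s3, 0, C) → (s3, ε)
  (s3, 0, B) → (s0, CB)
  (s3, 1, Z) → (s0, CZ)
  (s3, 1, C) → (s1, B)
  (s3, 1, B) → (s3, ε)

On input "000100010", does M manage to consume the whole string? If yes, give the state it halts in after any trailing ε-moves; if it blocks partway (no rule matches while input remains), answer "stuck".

s3

(s0, 000100010, Z)
  read 0, top Z: go to s0, push CZ → (s0, 00100010, CZ)
  read 0, top C: go to s3, push ε → (s3, 0100010, Z)
  read 0, top Z: go to s2, push BZ → (s2, 100010, BZ)
  read 1, top B: go to s0, push DD → (s0, 00010, DDZ)
  read 0, top D: go to s0, push CD → (s0, 0010, CDDZ)
  read 0, top C: go to s3, push ε → (s3, 010, DDZ)
  ε-move, top D: go to s3, push CD → (s3, 010, CDDZ)
  read 0, top C: go to s3, push ε → (s3, 10, DDZ)
  ε-move, top D: go to s3, push CD → (s3, 10, CDDZ)
  read 1, top C: go to s1, push B → (s1, 0, BDDZ)
  read 0, top B: go to s3, push ε → (s3, ε, DDZ)
  ε-move, top D: go to s3, push CD → (s3, ε, CDDZ)
All input consumed; M is in state s3.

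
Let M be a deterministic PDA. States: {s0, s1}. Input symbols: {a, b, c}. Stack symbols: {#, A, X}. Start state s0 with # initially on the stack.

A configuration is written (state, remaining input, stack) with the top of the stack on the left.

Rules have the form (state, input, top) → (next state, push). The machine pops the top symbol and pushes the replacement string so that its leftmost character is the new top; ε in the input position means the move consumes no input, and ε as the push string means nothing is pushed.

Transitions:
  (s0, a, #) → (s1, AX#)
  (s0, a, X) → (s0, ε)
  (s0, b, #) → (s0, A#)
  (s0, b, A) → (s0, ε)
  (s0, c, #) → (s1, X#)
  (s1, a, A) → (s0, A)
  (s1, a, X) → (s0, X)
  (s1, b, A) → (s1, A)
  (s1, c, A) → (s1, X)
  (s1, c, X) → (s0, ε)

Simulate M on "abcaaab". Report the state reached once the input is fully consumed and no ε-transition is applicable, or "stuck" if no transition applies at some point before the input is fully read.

(s0, abcaaab, #)
  read a, top #: go to s1, push AX# → (s1, bcaaab, AX#)
  read b, top A: go to s1, push A → (s1, caaab, AX#)
  read c, top A: go to s1, push X → (s1, aaab, XX#)
  read a, top X: go to s0, push X → (s0, aab, XX#)
  read a, top X: go to s0, push ε → (s0, ab, X#)
  read a, top X: go to s0, push ε → (s0, b, #)
  read b, top #: go to s0, push A# → (s0, ε, A#)
All input consumed; M is in state s0.

s0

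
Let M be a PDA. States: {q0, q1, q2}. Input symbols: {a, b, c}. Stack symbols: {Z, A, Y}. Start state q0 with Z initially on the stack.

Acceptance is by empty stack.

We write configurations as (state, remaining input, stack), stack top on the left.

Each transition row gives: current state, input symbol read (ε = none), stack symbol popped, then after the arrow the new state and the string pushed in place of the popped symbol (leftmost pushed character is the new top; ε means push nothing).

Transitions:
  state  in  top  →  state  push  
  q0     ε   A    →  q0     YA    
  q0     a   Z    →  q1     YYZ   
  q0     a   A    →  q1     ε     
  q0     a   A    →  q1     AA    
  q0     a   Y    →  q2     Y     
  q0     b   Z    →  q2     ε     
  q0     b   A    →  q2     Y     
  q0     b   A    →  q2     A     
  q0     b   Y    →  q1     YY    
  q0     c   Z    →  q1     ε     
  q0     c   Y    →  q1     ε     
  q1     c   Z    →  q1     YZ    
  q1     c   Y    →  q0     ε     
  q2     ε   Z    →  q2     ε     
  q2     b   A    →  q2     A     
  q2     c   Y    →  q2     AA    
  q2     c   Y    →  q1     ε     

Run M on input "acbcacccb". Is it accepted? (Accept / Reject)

One accepting computation: (q0, acbcacccb, Z) ⊢ (q1, cbcacccb, YYZ) ⊢ (q0, bcacccb, YZ) ⊢ (q1, cacccb, YYZ) ⊢ (q0, acccb, YZ) ⊢ (q2, cccb, YZ) ⊢ (q1, ccb, Z) ⊢ (q1, cb, YZ) ⊢ (q0, b, Z) ⊢ (q2, ε, ε)
All input consumed and the stack is empty.

Accept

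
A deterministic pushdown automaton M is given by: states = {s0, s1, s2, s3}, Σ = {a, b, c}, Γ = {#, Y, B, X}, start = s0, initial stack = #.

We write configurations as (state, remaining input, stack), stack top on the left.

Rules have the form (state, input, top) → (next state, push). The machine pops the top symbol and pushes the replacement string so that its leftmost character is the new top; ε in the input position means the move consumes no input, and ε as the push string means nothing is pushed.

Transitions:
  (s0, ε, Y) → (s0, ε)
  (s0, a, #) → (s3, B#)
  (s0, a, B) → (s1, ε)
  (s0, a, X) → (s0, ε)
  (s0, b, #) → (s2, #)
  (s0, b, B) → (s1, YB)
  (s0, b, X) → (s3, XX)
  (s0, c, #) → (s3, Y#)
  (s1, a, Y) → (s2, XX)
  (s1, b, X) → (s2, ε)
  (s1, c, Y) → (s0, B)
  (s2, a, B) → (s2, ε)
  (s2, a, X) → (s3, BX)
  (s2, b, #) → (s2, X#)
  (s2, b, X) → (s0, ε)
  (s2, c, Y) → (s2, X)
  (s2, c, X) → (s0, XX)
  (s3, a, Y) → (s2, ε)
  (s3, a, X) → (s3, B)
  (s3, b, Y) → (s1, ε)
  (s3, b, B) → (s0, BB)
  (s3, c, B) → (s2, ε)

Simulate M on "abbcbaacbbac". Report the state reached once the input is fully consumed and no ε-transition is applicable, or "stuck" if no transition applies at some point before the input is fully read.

s2

(s0, abbcbaacbbac, #)
  read a, top #: go to s3, push B# → (s3, bbcbaacbbac, B#)
  read b, top B: go to s0, push BB → (s0, bcbaacbbac, BB#)
  read b, top B: go to s1, push YB → (s1, cbaacbbac, YBB#)
  read c, top Y: go to s0, push B → (s0, baacbbac, BBB#)
  read b, top B: go to s1, push YB → (s1, aacbbac, YBBB#)
  read a, top Y: go to s2, push XX → (s2, acbbac, XXBBB#)
  read a, top X: go to s3, push BX → (s3, cbbac, BXXBBB#)
  read c, top B: go to s2, push ε → (s2, bbac, XXBBB#)
  read b, top X: go to s0, push ε → (s0, bac, XBBB#)
  read b, top X: go to s3, push XX → (s3, ac, XXBBB#)
  read a, top X: go to s3, push B → (s3, c, BXBBB#)
  read c, top B: go to s2, push ε → (s2, ε, XBBB#)
All input consumed; M is in state s2.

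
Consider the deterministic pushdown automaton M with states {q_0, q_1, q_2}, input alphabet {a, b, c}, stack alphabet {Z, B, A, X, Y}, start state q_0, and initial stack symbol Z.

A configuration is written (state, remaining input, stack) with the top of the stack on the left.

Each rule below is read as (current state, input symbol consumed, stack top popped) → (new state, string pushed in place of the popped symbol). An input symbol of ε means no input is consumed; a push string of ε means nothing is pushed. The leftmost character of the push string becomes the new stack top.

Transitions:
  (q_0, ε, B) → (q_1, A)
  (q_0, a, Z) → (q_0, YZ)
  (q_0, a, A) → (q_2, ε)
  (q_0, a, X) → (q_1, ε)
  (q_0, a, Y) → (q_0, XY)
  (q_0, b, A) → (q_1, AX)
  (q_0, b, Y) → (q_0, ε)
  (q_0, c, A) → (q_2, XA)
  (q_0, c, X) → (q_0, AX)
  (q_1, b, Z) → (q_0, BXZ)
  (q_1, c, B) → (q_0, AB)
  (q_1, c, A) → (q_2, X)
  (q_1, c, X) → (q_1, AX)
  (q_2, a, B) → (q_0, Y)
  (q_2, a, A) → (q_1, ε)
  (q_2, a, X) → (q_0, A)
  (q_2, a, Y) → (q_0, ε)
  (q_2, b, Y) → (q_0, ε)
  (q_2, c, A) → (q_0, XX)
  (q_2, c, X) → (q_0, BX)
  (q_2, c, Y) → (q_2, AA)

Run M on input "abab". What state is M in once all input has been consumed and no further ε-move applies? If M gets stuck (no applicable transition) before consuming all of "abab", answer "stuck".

q_0

(q_0, abab, Z)
  read a, top Z: go to q_0, push YZ → (q_0, bab, YZ)
  read b, top Y: go to q_0, push ε → (q_0, ab, Z)
  read a, top Z: go to q_0, push YZ → (q_0, b, YZ)
  read b, top Y: go to q_0, push ε → (q_0, ε, Z)
All input consumed; M is in state q_0.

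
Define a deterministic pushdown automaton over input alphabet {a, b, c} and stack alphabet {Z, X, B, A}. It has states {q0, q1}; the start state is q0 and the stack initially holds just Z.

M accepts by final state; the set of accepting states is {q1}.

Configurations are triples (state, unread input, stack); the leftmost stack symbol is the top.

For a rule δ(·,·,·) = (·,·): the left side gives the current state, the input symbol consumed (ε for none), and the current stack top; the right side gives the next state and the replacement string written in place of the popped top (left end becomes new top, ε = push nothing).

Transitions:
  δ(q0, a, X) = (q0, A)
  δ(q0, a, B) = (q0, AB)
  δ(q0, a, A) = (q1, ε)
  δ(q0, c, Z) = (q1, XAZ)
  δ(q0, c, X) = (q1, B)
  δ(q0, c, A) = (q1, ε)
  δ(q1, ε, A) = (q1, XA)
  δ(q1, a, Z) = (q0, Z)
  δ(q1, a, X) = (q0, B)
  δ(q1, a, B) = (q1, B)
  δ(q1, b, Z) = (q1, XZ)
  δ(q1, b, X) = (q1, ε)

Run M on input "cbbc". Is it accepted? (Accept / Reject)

(q0, cbbc, Z) ⊢ (q1, bbc, XAZ) ⊢ (q1, bc, AZ) ⊢ (q1, bc, XAZ) ⊢ (q1, c, AZ) ⊢ (q1, c, XAZ)
No transition applies at (q1, c, XAZ); input not fully consumed.

Reject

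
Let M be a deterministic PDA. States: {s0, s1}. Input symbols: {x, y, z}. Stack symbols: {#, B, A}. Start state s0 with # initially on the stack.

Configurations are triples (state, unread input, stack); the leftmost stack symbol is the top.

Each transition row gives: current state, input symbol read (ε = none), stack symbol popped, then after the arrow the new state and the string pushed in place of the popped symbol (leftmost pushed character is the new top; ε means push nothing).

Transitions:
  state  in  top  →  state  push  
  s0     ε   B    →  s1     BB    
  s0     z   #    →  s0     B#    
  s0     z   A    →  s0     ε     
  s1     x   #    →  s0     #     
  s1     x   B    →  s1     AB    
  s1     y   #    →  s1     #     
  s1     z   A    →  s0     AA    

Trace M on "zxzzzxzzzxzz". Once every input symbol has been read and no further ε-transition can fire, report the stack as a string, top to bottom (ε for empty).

(s0, zxzzzxzzzxzz, #) ⊢ (s0, xzzzxzzzxzz, B#) ⊢ (s1, xzzzxzzzxzz, BB#) ⊢ (s1, zzzxzzzxzz, ABB#) ⊢ (s0, zzxzzzxzz, AABB#) ⊢ (s0, zxzzzxzz, ABB#) ⊢ (s0, xzzzxzz, BB#) ⊢ (s1, xzzzxzz, BBB#) ⊢ (s1, zzzxzz, ABBB#) ⊢ (s0, zzxzz, AABBB#) ⊢ (s0, zxzz, ABBB#) ⊢ (s0, xzz, BBB#) ⊢ (s1, xzz, BBBB#) ⊢ (s1, zz, ABBBB#) ⊢ (s0, z, AABBBB#) ⊢ (s0, ε, ABBBB#)
All input consumed in state s0 with stack ABBBB#.

ABBBB#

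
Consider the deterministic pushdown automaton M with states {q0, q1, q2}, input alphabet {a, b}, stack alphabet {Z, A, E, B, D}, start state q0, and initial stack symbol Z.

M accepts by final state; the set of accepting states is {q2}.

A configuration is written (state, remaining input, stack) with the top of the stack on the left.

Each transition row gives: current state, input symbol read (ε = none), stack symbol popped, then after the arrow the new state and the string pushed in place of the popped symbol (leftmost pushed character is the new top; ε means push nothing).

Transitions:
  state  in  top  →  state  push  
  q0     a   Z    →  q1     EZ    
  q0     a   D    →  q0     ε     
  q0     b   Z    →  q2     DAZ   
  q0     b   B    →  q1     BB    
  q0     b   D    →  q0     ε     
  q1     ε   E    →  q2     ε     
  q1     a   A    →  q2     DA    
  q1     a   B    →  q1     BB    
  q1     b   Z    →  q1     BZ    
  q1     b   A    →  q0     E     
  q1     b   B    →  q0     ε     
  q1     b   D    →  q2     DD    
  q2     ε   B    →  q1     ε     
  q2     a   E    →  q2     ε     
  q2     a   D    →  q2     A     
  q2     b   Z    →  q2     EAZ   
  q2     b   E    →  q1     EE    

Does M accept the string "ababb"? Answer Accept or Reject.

Reject

(q0, ababb, Z) ⊢ (q1, babb, EZ) ⊢ (q2, babb, Z) ⊢ (q2, abb, EAZ) ⊢ (q2, bb, AZ)
No transition applies at (q2, bb, AZ); input not fully consumed.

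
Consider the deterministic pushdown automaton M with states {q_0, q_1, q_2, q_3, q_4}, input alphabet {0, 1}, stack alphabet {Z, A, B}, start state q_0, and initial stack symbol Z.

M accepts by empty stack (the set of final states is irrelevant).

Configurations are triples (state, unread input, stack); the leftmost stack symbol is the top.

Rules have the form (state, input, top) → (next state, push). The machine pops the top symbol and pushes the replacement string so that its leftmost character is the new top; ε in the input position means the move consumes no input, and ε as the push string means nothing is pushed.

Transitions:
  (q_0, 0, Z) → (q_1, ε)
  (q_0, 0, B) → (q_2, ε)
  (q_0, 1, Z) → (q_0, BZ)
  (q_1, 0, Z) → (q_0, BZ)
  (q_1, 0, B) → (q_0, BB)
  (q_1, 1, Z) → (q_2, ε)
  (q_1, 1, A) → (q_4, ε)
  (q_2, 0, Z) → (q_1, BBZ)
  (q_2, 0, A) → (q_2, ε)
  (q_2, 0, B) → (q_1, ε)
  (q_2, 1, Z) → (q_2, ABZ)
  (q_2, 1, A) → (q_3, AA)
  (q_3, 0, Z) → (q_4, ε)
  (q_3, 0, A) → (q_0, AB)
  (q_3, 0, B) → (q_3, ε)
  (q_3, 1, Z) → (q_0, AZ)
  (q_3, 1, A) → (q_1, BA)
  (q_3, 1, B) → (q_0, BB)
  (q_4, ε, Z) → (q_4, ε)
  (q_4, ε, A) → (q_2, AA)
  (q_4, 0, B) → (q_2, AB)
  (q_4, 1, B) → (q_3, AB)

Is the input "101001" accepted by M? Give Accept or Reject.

Accept

(q_0, 101001, Z)
  read 1, top Z: go to q_0, push BZ → (q_0, 01001, BZ)
  read 0, top B: go to q_2, push ε → (q_2, 1001, Z)
  read 1, top Z: go to q_2, push ABZ → (q_2, 001, ABZ)
  read 0, top A: go to q_2, push ε → (q_2, 01, BZ)
  read 0, top B: go to q_1, push ε → (q_1, 1, Z)
  read 1, top Z: go to q_2, push ε → (q_2, ε, ε)
All input consumed and the stack is empty.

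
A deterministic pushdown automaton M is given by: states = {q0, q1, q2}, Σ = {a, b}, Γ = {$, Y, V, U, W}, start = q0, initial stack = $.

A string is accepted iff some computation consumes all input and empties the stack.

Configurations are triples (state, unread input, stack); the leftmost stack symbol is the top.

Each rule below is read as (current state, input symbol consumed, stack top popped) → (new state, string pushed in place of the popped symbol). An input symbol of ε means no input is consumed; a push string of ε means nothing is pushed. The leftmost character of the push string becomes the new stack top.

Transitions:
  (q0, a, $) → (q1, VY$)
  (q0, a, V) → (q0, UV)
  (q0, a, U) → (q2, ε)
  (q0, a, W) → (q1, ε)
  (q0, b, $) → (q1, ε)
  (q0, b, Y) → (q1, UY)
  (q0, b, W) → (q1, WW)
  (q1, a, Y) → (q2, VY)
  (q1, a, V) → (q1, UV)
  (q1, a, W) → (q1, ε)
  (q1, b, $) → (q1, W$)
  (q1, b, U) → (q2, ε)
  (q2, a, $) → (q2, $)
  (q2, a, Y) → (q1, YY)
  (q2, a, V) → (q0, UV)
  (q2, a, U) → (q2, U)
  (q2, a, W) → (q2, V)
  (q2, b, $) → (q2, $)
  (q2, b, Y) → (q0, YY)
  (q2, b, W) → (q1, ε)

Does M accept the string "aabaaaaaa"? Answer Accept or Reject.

Reject

(q0, aabaaaaaa, $) ⊢ (q1, abaaaaaa, VY$) ⊢ (q1, baaaaaa, UVY$) ⊢ (q2, aaaaaa, VY$) ⊢ (q0, aaaaa, UVY$) ⊢ (q2, aaaa, VY$) ⊢ (q0, aaa, UVY$) ⊢ (q2, aa, VY$) ⊢ (q0, a, UVY$) ⊢ (q2, ε, VY$)
All input consumed; stack is VY$, not empty, and no further ε-move applies.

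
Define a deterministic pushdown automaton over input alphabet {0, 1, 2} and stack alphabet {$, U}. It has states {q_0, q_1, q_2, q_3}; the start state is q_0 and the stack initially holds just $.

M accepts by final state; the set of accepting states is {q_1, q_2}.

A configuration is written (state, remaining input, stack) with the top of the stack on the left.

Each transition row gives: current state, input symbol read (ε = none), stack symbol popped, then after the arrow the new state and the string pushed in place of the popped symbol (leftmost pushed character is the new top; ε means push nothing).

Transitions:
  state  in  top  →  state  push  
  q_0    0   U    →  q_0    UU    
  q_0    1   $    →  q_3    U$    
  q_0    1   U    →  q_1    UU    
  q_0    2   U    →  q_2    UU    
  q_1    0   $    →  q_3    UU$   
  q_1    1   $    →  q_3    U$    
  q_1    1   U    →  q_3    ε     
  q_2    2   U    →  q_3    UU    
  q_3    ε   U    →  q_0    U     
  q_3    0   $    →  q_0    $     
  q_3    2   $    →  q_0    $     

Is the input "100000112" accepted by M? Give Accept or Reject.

(q_0, 100000112, $)
  read 1, top $: go to q_3, push U$ → (q_3, 00000112, U$)
  ε-move, top U: go to q_0, push U → (q_0, 00000112, U$)
  read 0, top U: go to q_0, push UU → (q_0, 0000112, UU$)
  read 0, top U: go to q_0, push UU → (q_0, 000112, UUU$)
  read 0, top U: go to q_0, push UU → (q_0, 00112, UUUU$)
  read 0, top U: go to q_0, push UU → (q_0, 0112, UUUUU$)
  read 0, top U: go to q_0, push UU → (q_0, 112, UUUUUU$)
  read 1, top U: go to q_1, push UU → (q_1, 12, UUUUUUU$)
  read 1, top U: go to q_3, push ε → (q_3, 2, UUUUUU$)
  ε-move, top U: go to q_0, push U → (q_0, 2, UUUUUU$)
  read 2, top U: go to q_2, push UU → (q_2, ε, UUUUUUU$)
All input consumed; state q_2 ∈ F.

Accept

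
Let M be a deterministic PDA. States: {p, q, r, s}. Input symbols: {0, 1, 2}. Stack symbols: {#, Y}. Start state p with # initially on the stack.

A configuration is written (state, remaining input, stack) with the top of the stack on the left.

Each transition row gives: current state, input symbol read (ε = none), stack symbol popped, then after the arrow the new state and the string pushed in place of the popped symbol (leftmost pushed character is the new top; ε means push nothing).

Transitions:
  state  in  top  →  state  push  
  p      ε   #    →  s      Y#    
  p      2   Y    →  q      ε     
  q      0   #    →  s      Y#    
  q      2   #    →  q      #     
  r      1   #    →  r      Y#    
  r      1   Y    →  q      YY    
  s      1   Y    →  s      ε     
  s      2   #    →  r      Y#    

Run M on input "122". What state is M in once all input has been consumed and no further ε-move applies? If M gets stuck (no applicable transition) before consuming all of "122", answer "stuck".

stuck

(p, 122, #)
  ε-move, top #: go to s, push Y# → (s, 122, Y#)
  read 1, top Y: go to s, push ε → (s, 22, #)
  read 2, top #: go to r, push Y# → (r, 2, Y#)
No transition for (r, 2, top Y); M blocks with input 2 remaining.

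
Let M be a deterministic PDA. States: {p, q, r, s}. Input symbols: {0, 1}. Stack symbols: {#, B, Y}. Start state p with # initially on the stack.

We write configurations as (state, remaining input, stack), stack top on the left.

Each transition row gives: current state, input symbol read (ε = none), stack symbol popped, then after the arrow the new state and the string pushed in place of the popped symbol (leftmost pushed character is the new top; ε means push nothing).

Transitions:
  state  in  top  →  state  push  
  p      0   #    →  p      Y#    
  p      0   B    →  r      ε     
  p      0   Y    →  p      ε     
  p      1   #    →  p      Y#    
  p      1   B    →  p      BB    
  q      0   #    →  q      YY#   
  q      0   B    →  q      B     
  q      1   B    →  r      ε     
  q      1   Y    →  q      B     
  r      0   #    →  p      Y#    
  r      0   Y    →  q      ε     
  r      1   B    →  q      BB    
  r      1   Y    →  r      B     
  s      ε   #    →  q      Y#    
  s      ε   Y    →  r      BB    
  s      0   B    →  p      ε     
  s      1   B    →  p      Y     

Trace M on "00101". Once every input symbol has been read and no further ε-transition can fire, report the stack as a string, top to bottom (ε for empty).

(p, 00101, #)
  read 0, top #: go to p, push Y# → (p, 0101, Y#)
  read 0, top Y: go to p, push ε → (p, 101, #)
  read 1, top #: go to p, push Y# → (p, 01, Y#)
  read 0, top Y: go to p, push ε → (p, 1, #)
  read 1, top #: go to p, push Y# → (p, ε, Y#)
All input consumed in state p with stack Y#.

Y#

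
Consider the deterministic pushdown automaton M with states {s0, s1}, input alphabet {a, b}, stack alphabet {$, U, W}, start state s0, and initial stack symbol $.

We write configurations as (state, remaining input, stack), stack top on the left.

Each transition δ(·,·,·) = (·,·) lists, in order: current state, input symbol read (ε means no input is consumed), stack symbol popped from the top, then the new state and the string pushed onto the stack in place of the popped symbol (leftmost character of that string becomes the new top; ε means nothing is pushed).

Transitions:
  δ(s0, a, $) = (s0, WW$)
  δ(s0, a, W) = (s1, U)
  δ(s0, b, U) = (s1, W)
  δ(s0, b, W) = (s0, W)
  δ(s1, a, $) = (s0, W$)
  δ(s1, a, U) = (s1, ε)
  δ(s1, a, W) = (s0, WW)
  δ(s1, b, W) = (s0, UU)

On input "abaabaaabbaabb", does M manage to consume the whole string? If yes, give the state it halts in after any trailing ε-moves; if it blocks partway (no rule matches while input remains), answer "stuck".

(s0, abaabaaabbaabb, $) ⊢ (s0, baabaaabbaabb, WW$) ⊢ (s0, aabaaabbaabb, WW$) ⊢ (s1, abaaabbaabb, UW$) ⊢ (s1, baaabbaabb, W$) ⊢ (s0, aaabbaabb, UU$)
No transition for (s0, a, top U); M blocks with input aaabbaabb remaining.

stuck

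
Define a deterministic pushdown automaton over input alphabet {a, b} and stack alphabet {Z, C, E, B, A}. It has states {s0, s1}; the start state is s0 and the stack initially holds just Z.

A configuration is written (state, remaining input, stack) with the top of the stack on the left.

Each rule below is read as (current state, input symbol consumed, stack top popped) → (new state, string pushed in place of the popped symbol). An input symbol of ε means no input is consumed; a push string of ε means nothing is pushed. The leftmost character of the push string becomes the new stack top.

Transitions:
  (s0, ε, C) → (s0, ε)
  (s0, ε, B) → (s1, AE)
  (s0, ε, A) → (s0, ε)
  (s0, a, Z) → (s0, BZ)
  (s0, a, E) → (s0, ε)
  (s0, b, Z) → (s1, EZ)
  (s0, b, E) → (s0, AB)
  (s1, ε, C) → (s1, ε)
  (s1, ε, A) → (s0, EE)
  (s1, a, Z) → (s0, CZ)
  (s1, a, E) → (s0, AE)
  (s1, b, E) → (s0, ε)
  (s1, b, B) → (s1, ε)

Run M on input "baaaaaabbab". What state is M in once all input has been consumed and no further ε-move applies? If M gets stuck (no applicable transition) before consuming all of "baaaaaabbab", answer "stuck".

s0

(s0, baaaaaabbab, Z)
  read b, top Z: go to s1, push EZ → (s1, aaaaaabbab, EZ)
  read a, top E: go to s0, push AE → (s0, aaaaabbab, AEZ)
  ε-move, top A: go to s0, push ε → (s0, aaaaabbab, EZ)
  read a, top E: go to s0, push ε → (s0, aaaabbab, Z)
  read a, top Z: go to s0, push BZ → (s0, aaabbab, BZ)
  ε-move, top B: go to s1, push AE → (s1, aaabbab, AEZ)
  ε-move, top A: go to s0, push EE → (s0, aaabbab, EEEZ)
  read a, top E: go to s0, push ε → (s0, aabbab, EEZ)
  read a, top E: go to s0, push ε → (s0, abbab, EZ)
  read a, top E: go to s0, push ε → (s0, bbab, Z)
  read b, top Z: go to s1, push EZ → (s1, bab, EZ)
  read b, top E: go to s0, push ε → (s0, ab, Z)
  read a, top Z: go to s0, push BZ → (s0, b, BZ)
  ε-move, top B: go to s1, push AE → (s1, b, AEZ)
  ε-move, top A: go to s0, push EE → (s0, b, EEEZ)
  read b, top E: go to s0, push AB → (s0, ε, ABEEZ)
  ε-move, top A: go to s0, push ε → (s0, ε, BEEZ)
  ε-move, top B: go to s1, push AE → (s1, ε, AEEEZ)
  ε-move, top A: go to s0, push EE → (s0, ε, EEEEEZ)
All input consumed; M is in state s0.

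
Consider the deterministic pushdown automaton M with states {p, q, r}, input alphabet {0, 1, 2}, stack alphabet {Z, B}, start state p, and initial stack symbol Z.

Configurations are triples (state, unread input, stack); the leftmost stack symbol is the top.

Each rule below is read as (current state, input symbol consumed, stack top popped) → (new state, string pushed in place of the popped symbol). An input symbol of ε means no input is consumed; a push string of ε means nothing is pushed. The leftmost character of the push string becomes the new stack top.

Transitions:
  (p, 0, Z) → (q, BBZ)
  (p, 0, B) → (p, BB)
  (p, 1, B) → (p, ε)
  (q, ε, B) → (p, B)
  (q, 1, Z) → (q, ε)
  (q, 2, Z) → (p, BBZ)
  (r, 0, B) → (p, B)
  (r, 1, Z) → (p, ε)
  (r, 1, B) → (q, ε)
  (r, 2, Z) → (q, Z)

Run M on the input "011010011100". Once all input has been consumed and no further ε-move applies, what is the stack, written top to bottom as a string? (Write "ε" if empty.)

(p, 011010011100, Z) ⊢ (q, 11010011100, BBZ) ⊢ (p, 11010011100, BBZ) ⊢ (p, 1010011100, BZ) ⊢ (p, 010011100, Z) ⊢ (q, 10011100, BBZ) ⊢ (p, 10011100, BBZ) ⊢ (p, 0011100, BZ) ⊢ (p, 011100, BBZ) ⊢ (p, 11100, BBBZ) ⊢ (p, 1100, BBZ) ⊢ (p, 100, BZ) ⊢ (p, 00, Z) ⊢ (q, 0, BBZ) ⊢ (p, 0, BBZ) ⊢ (p, ε, BBBZ)
All input consumed in state p with stack BBBZ.

BBBZ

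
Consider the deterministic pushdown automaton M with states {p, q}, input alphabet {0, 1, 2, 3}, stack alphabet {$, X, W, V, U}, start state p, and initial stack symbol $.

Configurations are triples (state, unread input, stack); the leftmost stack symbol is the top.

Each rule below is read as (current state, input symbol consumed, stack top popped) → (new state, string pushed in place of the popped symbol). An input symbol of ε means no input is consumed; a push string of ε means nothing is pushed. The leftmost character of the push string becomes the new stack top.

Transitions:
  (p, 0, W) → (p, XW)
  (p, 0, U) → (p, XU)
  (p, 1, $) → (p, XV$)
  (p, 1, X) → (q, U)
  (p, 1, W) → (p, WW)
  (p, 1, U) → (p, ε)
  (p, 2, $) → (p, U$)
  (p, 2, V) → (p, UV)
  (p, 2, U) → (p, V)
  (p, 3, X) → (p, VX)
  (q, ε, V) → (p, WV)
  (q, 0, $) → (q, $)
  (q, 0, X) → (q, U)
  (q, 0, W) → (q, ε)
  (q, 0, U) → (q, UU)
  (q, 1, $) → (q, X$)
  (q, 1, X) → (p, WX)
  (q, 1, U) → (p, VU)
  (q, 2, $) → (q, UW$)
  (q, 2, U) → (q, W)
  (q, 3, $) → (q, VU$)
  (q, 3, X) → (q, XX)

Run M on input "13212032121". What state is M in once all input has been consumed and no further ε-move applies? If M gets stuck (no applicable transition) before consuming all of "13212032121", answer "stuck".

(p, 13212032121, $)
  read 1, top $: go to p, push XV$ → (p, 3212032121, XV$)
  read 3, top X: go to p, push VX → (p, 212032121, VXV$)
  read 2, top V: go to p, push UV → (p, 12032121, UVXV$)
  read 1, top U: go to p, push ε → (p, 2032121, VXV$)
  read 2, top V: go to p, push UV → (p, 032121, UVXV$)
  read 0, top U: go to p, push XU → (p, 32121, XUVXV$)
  read 3, top X: go to p, push VX → (p, 2121, VXUVXV$)
  read 2, top V: go to p, push UV → (p, 121, UVXUVXV$)
  read 1, top U: go to p, push ε → (p, 21, VXUVXV$)
  read 2, top V: go to p, push UV → (p, 1, UVXUVXV$)
  read 1, top U: go to p, push ε → (p, ε, VXUVXV$)
All input consumed; M is in state p.

p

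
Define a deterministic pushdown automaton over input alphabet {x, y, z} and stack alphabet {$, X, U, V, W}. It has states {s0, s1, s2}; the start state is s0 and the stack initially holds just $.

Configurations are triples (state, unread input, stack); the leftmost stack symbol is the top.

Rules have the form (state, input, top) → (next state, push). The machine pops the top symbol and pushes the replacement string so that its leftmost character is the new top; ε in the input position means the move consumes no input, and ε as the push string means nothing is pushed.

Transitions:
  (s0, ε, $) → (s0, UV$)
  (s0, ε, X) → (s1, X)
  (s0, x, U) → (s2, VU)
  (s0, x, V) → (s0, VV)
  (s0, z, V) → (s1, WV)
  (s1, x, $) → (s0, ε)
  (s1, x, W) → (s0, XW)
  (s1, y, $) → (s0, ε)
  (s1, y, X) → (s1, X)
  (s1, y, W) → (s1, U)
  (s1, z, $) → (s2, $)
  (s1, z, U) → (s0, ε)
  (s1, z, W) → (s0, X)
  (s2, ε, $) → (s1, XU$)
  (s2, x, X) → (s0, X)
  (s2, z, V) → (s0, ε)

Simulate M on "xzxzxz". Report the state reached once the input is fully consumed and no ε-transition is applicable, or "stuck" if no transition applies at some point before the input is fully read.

s0

(s0, xzxzxz, $)
  ε-move, top $: go to s0, push UV$ → (s0, xzxzxz, UV$)
  read x, top U: go to s2, push VU → (s2, zxzxz, VUV$)
  read z, top V: go to s0, push ε → (s0, xzxz, UV$)
  read x, top U: go to s2, push VU → (s2, zxz, VUV$)
  read z, top V: go to s0, push ε → (s0, xz, UV$)
  read x, top U: go to s2, push VU → (s2, z, VUV$)
  read z, top V: go to s0, push ε → (s0, ε, UV$)
All input consumed; M is in state s0.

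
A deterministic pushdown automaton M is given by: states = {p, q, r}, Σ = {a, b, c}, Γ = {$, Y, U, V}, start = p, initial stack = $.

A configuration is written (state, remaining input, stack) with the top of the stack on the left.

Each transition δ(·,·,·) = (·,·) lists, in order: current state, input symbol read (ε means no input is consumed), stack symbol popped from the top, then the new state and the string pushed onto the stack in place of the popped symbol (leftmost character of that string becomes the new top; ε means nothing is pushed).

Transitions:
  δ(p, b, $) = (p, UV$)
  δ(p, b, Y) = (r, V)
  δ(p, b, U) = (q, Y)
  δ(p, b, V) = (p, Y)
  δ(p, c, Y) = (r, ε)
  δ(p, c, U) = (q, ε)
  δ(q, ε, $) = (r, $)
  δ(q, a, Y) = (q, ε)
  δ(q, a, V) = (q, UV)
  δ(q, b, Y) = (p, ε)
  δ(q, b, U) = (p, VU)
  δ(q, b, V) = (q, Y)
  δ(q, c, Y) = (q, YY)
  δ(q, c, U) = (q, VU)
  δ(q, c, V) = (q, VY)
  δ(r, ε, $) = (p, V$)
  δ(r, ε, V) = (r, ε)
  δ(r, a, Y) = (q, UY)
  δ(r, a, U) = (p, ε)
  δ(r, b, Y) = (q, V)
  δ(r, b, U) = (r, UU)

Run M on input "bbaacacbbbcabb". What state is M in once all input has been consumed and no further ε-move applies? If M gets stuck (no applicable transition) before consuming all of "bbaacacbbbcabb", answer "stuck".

p

(p, bbaacacbbbcabb, $)
  read b, top $: go to p, push UV$ → (p, baacacbbbcabb, UV$)
  read b, top U: go to q, push Y → (q, aacacbbbcabb, YV$)
  read a, top Y: go to q, push ε → (q, acacbbbcabb, V$)
  read a, top V: go to q, push UV → (q, cacbbbcabb, UV$)
  read c, top U: go to q, push VU → (q, acbbbcabb, VUV$)
  read a, top V: go to q, push UV → (q, cbbbcabb, UVUV$)
  read c, top U: go to q, push VU → (q, bbbcabb, VUVUV$)
  read b, top V: go to q, push Y → (q, bbcabb, YUVUV$)
  read b, top Y: go to p, push ε → (p, bcabb, UVUV$)
  read b, top U: go to q, push Y → (q, cabb, YVUV$)
  read c, top Y: go to q, push YY → (q, abb, YYVUV$)
  read a, top Y: go to q, push ε → (q, bb, YVUV$)
  read b, top Y: go to p, push ε → (p, b, VUV$)
  read b, top V: go to p, push Y → (p, ε, YUV$)
All input consumed; M is in state p.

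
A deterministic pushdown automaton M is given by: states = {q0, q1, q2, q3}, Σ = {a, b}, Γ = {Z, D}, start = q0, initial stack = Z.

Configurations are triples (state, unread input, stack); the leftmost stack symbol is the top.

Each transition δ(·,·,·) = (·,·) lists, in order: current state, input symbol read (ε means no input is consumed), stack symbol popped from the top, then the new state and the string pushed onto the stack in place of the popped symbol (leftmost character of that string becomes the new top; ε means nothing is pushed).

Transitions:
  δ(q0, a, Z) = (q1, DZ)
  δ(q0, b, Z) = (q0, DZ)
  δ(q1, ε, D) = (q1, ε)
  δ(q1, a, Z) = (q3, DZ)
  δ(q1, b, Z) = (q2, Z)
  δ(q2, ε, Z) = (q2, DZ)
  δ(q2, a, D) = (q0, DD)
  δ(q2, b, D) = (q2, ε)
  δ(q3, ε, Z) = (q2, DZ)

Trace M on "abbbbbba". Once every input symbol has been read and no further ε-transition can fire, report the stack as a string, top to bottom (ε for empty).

DDZ

(q0, abbbbbba, Z)
  read a, top Z: go to q1, push DZ → (q1, bbbbbba, DZ)
  ε-move, top D: go to q1, push ε → (q1, bbbbbba, Z)
  read b, top Z: go to q2, push Z → (q2, bbbbba, Z)
  ε-move, top Z: go to q2, push DZ → (q2, bbbbba, DZ)
  read b, top D: go to q2, push ε → (q2, bbbba, Z)
  ε-move, top Z: go to q2, push DZ → (q2, bbbba, DZ)
  read b, top D: go to q2, push ε → (q2, bbba, Z)
  ε-move, top Z: go to q2, push DZ → (q2, bbba, DZ)
  read b, top D: go to q2, push ε → (q2, bba, Z)
  ε-move, top Z: go to q2, push DZ → (q2, bba, DZ)
  read b, top D: go to q2, push ε → (q2, ba, Z)
  ε-move, top Z: go to q2, push DZ → (q2, ba, DZ)
  read b, top D: go to q2, push ε → (q2, a, Z)
  ε-move, top Z: go to q2, push DZ → (q2, a, DZ)
  read a, top D: go to q0, push DD → (q0, ε, DDZ)
All input consumed in state q0 with stack DDZ.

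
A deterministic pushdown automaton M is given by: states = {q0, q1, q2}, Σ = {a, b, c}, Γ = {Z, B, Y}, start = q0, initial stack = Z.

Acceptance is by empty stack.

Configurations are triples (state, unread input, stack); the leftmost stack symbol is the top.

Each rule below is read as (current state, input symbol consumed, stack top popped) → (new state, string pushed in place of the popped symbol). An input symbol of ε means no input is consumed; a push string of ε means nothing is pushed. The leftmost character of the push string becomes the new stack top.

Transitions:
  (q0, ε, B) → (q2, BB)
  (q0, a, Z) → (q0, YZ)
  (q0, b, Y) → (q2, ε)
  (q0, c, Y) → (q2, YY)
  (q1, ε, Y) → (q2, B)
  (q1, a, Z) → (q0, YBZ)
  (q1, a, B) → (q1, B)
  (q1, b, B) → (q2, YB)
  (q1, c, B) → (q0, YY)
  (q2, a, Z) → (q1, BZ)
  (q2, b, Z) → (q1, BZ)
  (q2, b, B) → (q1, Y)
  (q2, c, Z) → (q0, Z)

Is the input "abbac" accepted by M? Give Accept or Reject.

(q0, abbac, Z)
  read a, top Z: go to q0, push YZ → (q0, bbac, YZ)
  read b, top Y: go to q2, push ε → (q2, bac, Z)
  read b, top Z: go to q1, push BZ → (q1, ac, BZ)
  read a, top B: go to q1, push B → (q1, c, BZ)
  read c, top B: go to q0, push YY → (q0, ε, YYZ)
All input consumed; stack is YYZ, not empty, and no further ε-move applies.

Reject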